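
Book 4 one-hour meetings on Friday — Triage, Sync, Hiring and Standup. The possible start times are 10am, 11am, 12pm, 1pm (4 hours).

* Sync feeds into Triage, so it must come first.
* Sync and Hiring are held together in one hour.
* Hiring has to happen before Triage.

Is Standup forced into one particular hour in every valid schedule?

Standup can be 10am (e.g. Triage -> 11am, Sync -> 10am, Hiring -> 10am, Standup -> 10am) or 11am (e.g. Triage=11am; Sync=10am; Hiring=10am; Standup=11am).

No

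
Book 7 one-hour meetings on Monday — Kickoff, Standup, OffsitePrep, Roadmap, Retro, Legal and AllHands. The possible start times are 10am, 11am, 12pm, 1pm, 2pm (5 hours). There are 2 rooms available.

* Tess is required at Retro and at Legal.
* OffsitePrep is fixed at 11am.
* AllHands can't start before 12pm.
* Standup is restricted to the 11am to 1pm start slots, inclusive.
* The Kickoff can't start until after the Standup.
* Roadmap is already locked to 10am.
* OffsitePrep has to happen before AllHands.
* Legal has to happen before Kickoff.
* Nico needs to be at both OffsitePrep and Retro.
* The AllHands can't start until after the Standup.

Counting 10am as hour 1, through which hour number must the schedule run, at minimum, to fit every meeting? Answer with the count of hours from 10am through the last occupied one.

4

The precedence chain requires at least 2 distinct hours.
With at most 2 per hour and 7 meetings, at least 4 hours are needed.
AllHands can't be placed before 12pm — that is hour 3 counting from 10am — so the schedule must run through at least 3 hours.
4 works (last occupied hour: 1pm): for example Roadmap=10am; Kickoff=12pm; Standup=11am; OffsitePrep=11am; AllHands=12pm; Retro=1pm; Legal=10am.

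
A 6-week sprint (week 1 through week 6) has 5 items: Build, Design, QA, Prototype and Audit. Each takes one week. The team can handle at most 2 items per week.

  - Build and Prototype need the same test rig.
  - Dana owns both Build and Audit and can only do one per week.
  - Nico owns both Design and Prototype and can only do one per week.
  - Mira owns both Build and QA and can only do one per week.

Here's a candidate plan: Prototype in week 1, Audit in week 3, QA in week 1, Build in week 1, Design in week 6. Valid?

Invalid. The team can handle at most 2 items per week.

Build and Prototype need the same test rig — violated.
Nico owns both Design and Prototype and can only do one per week — holds.
Mira owns both Build and QA and can only do one per week — violated.
The team can handle at most 2 items per week — violated.
Dana owns both Build and Audit and can only do one per week — holds.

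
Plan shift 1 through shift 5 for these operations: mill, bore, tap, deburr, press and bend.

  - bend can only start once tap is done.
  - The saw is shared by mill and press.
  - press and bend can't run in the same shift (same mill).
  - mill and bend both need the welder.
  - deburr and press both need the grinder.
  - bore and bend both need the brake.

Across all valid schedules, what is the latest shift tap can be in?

shift 4

Downstream work caps tap at shift 4.
tap at shift 4 is achievable: bore -> shift 1; tap -> shift 4; press -> shift 2; mill -> shift 1; bend -> shift 5; deburr -> shift 1.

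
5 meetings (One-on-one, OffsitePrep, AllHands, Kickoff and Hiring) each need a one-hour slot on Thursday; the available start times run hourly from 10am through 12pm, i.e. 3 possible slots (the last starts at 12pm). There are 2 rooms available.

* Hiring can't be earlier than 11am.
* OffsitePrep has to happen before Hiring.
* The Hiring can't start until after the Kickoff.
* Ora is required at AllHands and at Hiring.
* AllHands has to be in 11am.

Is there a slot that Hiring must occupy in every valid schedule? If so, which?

Hiring's window is 11am–12pm.
AllHands is fixed at 11am, and Hiring can't share a slot with AllHands.
So Hiring must be 12pm.

12pm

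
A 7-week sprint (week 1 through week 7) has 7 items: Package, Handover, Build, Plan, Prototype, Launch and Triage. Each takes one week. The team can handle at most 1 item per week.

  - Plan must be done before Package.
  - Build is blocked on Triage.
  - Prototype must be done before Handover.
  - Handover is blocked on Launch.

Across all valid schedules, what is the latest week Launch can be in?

Downstream work caps Launch at week 6.
Launch at week 6 is achievable: Build in week 4; Launch in week 6; Package in week 2; Handover in week 7; Triage in week 3; Plan in week 1; Prototype in week 5.

week 6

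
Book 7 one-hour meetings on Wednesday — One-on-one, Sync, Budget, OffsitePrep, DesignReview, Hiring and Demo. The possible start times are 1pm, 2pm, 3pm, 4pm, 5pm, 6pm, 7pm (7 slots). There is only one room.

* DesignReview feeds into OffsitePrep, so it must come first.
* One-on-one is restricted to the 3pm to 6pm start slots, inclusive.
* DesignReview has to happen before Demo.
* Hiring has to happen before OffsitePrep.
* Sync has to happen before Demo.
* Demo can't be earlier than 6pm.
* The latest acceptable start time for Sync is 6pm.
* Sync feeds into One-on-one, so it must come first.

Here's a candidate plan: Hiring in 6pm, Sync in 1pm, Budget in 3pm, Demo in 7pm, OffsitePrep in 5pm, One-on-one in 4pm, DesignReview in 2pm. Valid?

DesignReview feeds into OffsitePrep, so it must come first — holds.
Hiring has to happen before OffsitePrep — violated.
The latest acceptable start time for Sync is 6pm — holds.
DesignReview has to happen before Demo — holds.
Demo can't be earlier than 6pm — holds.
Sync has to happen before Demo — holds.
Sync feeds into One-on-one, so it must come first — holds.
One-on-one is restricted to the 3pm to 6pm start slots, inclusive — holds.
There is only one room — holds.

Invalid. Hiring has to happen before OffsitePrep.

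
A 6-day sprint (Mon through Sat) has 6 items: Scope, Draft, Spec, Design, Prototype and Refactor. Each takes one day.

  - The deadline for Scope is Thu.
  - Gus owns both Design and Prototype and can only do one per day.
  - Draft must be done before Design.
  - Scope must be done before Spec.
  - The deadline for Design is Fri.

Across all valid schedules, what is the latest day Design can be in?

Precedence pushes Design to at least Tue; Design's own window allows nothing later than Fri.
Design at Fri is achievable: Design=Fri, Draft=Mon, Scope=Mon, Refactor=Mon, Spec=Tue, Prototype=Mon.

Fri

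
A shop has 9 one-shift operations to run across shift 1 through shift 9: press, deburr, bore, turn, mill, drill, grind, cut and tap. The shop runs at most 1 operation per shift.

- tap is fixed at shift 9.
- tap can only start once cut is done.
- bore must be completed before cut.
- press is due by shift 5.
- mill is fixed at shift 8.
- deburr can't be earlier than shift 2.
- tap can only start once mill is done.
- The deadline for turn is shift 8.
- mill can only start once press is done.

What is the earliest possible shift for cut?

Precedence pushes cut to at least shift 2; downstream work caps cut at shift 8.
cut at shift 2 is achievable: tap in shift 9, turn in shift 5, bore in shift 1, deburr in shift 4, drill in shift 6, cut in shift 2, mill in shift 8, grind in shift 7, press in shift 3.

shift 2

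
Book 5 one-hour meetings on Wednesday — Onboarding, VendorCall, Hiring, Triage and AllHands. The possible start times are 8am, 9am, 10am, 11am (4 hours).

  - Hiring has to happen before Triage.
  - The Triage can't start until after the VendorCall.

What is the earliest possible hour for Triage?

Precedence pushes Triage to at least 9am.
Triage at 9am is achievable: AllHands -> 8am, Hiring -> 8am, Onboarding -> 8am, Triage -> 9am, VendorCall -> 8am.

9am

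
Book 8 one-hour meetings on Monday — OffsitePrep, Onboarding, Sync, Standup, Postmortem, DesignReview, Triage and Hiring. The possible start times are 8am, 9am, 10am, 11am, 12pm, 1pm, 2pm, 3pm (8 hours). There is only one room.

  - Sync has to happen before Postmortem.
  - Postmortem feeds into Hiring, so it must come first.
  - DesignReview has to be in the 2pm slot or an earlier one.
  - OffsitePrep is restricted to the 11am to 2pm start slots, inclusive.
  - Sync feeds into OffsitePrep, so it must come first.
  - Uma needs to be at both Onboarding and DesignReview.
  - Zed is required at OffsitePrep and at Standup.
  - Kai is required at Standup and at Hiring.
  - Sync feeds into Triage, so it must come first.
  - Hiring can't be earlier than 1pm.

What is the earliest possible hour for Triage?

9am

Precedence pushes Triage to at least 9am.
Triage at 9am is achievable: OffsitePrep in 11am; Standup in 3pm; Hiring in 1pm; DesignReview in 10am; Triage in 9am; Onboarding in 2pm; Sync in 8am; Postmortem in 12pm.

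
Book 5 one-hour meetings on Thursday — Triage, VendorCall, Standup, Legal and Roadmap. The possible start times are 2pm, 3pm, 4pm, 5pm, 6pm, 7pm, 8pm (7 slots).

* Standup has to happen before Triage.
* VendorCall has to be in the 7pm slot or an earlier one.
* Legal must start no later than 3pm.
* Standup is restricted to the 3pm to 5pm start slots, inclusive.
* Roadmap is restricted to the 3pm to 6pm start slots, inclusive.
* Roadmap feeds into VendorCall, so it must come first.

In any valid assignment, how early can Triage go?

Precedence pushes Triage to at least 4pm.
Triage at 4pm is achievable: Standup -> 3pm, VendorCall -> 4pm, Roadmap -> 3pm, Triage -> 4pm, Legal -> 2pm.

4pm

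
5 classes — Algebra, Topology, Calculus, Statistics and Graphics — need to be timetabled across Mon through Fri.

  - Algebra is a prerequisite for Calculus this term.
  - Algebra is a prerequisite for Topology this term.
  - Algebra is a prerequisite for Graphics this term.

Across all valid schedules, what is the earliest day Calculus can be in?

Tue

Precedence pushes Calculus to at least Tue.
Calculus at Tue is achievable: Calculus=Tue, Graphics=Tue, Statistics=Mon, Topology=Tue, Algebra=Mon.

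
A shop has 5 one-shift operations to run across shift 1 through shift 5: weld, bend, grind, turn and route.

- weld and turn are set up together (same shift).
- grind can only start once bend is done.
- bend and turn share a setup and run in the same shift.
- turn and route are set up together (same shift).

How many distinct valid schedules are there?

10

Splitting on weld: it can be shift 1 (4), shift 2 (3), shift 3 (2), shift 4 (1). Listing each branch's schedules as (bend, grind, turn, route) by shift number:
weld=shift 1: (1,2,1,1) (1,3,1,1) (1,4,1,1) (1,5,1,1) — 4.
weld=shift 2: (2,3,2,2) (2,4,2,2) (2,5,2,2) — 3.
weld=shift 3: (3,4,3,3) (3,5,3,3) — 2.
weld=shift 4: (4,5,4,4) — 1.
Summing: 4 + 3 + 2 + 1 = 10.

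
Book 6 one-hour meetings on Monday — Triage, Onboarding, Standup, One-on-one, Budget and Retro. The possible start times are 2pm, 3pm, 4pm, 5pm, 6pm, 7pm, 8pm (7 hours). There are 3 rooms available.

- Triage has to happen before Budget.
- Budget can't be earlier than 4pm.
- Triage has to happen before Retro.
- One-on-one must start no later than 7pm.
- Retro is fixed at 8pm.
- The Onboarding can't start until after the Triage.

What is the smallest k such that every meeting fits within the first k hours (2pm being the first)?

The precedence chain requires at least 2 distinct hours.
With at most 3 per hour and 6 meetings, at least 2 hours are needed.
Retro can't be placed before 8pm — that is hour 7 counting from 2pm — so the schedule must run through at least 7 hours.
7 works (last occupied hour: 8pm): for example One-on-one in 2pm, Retro in 8pm, Budget in 4pm, Standup in 2pm, Onboarding in 3pm, Triage in 2pm.

7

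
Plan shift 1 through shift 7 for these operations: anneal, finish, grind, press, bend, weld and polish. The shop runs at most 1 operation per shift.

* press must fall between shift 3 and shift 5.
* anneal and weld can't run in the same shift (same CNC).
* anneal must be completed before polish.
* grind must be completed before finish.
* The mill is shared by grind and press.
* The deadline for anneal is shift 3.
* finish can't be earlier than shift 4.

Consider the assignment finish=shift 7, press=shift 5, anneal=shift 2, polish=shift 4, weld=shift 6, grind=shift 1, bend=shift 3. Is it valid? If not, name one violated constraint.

Valid

grind must be completed before finish — holds.
The deadline for anneal is shift 3 — holds.
finish can't be earlier than shift 4 — holds.
The mill is shared by grind and press — holds.
anneal and weld can't run in the same shift (same CNC) — holds.
anneal must be completed before polish — holds.
The shop runs at most 1 operation per shift — holds.
press must fall between shift 3 and shift 5 — holds.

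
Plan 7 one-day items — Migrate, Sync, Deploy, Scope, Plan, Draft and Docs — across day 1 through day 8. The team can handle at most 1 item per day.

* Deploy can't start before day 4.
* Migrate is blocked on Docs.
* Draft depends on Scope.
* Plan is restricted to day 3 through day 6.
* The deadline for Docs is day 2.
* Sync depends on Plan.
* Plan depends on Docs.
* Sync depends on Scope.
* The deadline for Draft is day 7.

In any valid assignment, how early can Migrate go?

day 2

Precedence pushes Migrate to at least day 2.
Migrate at day 2 is achievable: Scope in day 5, Draft in day 6, Docs in day 1, Sync in day 7, Migrate in day 2, Deploy in day 4, Plan in day 3.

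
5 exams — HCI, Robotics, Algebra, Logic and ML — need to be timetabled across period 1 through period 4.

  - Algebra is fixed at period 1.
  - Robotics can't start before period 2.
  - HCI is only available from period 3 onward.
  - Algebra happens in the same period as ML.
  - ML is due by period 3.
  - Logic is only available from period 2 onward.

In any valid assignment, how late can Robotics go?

period 4

Robotics is available from period 2.
Robotics at period 4 is achievable: Robotics -> period 4, ML -> period 1, Algebra -> period 1, Logic -> period 2, HCI -> period 3.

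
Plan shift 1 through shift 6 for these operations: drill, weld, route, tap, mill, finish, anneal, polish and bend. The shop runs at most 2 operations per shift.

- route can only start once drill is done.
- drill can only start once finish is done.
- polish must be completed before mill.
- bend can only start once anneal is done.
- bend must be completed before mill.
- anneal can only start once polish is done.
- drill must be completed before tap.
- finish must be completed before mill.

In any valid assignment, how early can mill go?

shift 4

Precedence pushes mill to at least shift 4.
mill at shift 4 is achievable: bend -> shift 3, finish -> shift 1, mill -> shift 4, weld -> shift 5, route -> shift 3, tap -> shift 4, drill -> shift 2, polish -> shift 1, anneal -> shift 2.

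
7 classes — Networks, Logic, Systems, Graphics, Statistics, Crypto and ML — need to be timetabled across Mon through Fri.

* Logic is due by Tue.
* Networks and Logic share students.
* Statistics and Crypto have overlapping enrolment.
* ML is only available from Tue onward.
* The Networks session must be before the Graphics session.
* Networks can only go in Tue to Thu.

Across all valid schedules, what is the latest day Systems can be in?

Systems at Fri is achievable: Systems=Fri; Logic=Mon; Crypto=Tue; Statistics=Mon; ML=Tue; Graphics=Wed; Networks=Tue.

Fri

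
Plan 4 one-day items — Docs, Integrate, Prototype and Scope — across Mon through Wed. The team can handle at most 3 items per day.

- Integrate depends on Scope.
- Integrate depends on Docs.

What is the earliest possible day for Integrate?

Tue

Precedence pushes Integrate to at least Tue.
Integrate at Tue is achievable: Integrate=Tue, Prototype=Mon, Scope=Mon, Docs=Mon.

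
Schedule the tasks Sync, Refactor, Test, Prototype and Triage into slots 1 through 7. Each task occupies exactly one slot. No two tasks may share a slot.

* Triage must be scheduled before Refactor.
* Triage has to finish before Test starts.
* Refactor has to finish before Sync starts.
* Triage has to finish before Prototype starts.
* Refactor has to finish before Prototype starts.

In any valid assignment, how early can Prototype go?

3

Precedence pushes Prototype to at least 3.
Prototype at 3 is achievable: Test -> 5; Triage -> 1; Prototype -> 3; Sync -> 4; Refactor -> 2.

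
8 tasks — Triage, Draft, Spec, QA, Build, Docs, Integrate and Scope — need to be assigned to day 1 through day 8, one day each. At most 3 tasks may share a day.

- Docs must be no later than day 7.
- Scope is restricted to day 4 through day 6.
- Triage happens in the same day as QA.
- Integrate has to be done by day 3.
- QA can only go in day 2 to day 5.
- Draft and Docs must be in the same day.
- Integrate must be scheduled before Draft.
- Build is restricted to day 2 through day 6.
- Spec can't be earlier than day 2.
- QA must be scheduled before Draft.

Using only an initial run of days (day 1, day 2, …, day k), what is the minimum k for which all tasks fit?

The precedence chain requires at least 2 distinct days.
With at most 3 per day and 8 tasks, at least 3 days are needed.
Scope can't be placed before day 4, so the schedule must run through at least day 4.
4 works (last occupied day: day 4): for example Build in day 3; QA in day 2; Docs in day 3; Spec in day 2; Scope in day 4; Triage in day 2; Integrate in day 1; Draft in day 3.

4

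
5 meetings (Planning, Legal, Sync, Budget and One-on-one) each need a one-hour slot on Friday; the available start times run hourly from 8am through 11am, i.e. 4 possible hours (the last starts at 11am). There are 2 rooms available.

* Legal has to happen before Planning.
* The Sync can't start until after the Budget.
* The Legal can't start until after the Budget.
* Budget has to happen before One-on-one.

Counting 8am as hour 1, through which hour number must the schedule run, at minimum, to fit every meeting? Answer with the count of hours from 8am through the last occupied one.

3

The precedence chain requires at least 3 distinct hours.
With at most 2 per hour and 5 meetings, at least 3 hours are needed.
3 works (last occupied hour: 10am): for example Legal in 9am, Sync in 9am, Planning in 10am, Budget in 8am, One-on-one in 10am.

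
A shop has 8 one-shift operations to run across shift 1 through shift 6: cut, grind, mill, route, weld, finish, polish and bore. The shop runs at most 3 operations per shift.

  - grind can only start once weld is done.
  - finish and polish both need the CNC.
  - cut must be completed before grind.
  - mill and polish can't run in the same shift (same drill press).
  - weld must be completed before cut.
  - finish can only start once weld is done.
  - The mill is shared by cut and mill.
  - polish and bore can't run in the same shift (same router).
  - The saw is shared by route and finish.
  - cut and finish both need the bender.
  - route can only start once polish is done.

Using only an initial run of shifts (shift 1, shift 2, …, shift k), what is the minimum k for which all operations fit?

The precedence chain requires at least 3 distinct shifts.
With at most 3 per shift and 8 operations, at least 3 shifts are needed.
3 works (last occupied shift: shift 3): for example grind -> shift 3, cut -> shift 2, route -> shift 2, bore -> shift 2, finish -> shift 3, mill -> shift 3, polish -> shift 1, weld -> shift 1.

3 shifts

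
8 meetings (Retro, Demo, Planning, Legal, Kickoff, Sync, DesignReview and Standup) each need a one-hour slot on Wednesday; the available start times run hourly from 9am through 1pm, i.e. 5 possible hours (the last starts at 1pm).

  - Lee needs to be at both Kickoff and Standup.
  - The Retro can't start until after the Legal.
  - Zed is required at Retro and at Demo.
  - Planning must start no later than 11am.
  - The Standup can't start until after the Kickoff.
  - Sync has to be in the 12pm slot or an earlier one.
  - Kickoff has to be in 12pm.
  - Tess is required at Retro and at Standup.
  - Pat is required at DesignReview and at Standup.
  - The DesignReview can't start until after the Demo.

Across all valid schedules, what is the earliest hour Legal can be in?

Downstream work caps Legal at 12pm.
Legal at 9am is achievable: DesignReview=10am, Kickoff=12pm, Legal=9am, Planning=9am, Demo=9am, Retro=10am, Sync=9am, Standup=1pm.

9am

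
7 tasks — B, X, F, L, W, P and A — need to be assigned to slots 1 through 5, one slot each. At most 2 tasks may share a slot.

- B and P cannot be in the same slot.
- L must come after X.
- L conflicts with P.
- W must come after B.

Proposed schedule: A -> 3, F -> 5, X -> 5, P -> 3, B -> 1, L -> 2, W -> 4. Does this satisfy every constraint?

At most 2 tasks may share a slot — holds.
L conflicts with P — holds.
W must come after B — holds.
B and P cannot be in the same slot — holds.
L must come after X — violated.

No — it violates: L must come after X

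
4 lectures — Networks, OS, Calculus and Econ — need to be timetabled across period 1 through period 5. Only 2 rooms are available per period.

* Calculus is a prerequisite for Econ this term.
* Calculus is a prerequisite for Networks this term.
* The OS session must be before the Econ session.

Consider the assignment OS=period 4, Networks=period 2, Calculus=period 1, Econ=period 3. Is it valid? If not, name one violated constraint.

The OS session must be before the Econ session — violated.
Calculus is a prerequisite for Econ this term — holds.
Calculus is a prerequisite for Networks this term — holds.
Only 2 rooms are available per period — holds.

No — it violates: The OS session must be before the Econ session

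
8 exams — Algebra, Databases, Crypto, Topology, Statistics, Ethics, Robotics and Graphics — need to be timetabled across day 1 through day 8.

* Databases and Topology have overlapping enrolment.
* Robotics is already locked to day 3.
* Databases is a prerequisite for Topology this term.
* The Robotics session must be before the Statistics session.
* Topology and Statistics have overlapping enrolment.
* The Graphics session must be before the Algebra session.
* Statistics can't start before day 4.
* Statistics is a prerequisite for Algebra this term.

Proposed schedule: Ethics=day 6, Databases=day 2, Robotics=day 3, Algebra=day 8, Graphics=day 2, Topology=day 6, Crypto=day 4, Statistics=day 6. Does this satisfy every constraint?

The Graphics session must be before the Algebra session — holds.
Statistics can't start before day 4 — holds.
Statistics is a prerequisite for Algebra this term — holds.
Topology and Statistics have overlapping enrolment — violated.
The Robotics session must be before the Statistics session — holds.
Databases and Topology have overlapping enrolment — holds.
Robotics is already locked to day 3 — holds.
Databases is a prerequisite for Topology this term — holds.

No. Topology and Statistics have overlapping enrolment is not satisfied.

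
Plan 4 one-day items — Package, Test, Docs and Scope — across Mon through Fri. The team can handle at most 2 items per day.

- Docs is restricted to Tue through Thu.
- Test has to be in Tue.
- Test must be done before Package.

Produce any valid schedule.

Test -> Tue, Scope -> Mon, Docs -> Tue, Package -> Wed

Checking: Test(Tue) before Package(Wed); Test=Tue in [Tue,Tue]; Docs=Tue in [Tue,Thu]; max 2 per day (cap 2).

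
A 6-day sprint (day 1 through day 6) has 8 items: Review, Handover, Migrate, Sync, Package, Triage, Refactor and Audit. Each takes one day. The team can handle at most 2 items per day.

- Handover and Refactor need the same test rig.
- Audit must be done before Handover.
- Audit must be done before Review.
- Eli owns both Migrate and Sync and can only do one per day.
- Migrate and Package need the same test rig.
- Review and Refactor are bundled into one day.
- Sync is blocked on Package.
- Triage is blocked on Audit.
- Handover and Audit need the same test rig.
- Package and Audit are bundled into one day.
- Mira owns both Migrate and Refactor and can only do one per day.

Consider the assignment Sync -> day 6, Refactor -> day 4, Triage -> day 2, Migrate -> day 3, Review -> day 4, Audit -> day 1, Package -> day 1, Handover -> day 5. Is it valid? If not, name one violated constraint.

Yes, all constraints hold

Triage is blocked on Audit — holds.
Migrate and Package need the same test rig — holds.
Package and Audit are bundled into one day — holds.
Handover and Audit need the same test rig — holds.
Handover and Refactor need the same test rig — holds.
Eli owns both Migrate and Sync and can only do one per day — holds.
Mira owns both Migrate and Refactor and can only do one per day — holds.
Review and Refactor are bundled into one day — holds.
Audit must be done before Review — holds.
The team can handle at most 2 items per day — holds.
Audit must be done before Handover — holds.
Sync is blocked on Package — holds.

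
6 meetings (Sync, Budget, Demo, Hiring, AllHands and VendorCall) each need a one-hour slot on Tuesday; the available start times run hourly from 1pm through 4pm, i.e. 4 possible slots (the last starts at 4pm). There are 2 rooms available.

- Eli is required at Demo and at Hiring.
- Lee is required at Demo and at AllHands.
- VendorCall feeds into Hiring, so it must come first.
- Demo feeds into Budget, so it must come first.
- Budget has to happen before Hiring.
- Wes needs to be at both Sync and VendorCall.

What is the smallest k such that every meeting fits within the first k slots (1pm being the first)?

3

The precedence chain requires at least 3 distinct slots.
With at most 2 per slot and 6 meetings, at least 3 slots are needed.
3 works (last occupied slot: 3pm): for example VendorCall=1pm; Budget=2pm; Sync=2pm; Demo=1pm; AllHands=3pm; Hiring=3pm.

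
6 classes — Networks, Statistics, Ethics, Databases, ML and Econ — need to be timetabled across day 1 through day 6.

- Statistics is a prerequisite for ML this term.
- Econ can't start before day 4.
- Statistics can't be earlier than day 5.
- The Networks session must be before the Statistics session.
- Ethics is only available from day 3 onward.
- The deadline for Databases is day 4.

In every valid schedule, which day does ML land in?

day 6

Precedence pushes ML to at least day 6.
So ML is pinned to day 6.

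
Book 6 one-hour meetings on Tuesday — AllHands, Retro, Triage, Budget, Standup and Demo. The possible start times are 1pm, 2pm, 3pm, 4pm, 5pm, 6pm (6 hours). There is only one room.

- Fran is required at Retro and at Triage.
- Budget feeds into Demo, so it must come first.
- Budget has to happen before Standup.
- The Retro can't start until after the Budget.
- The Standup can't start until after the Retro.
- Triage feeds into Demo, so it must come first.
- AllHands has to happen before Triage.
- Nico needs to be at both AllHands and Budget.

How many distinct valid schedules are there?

Splitting on AllHands: it can be 1pm (9), 2pm (6), 3pm (3), 4pm (1). Listing each branch's schedules as (Retro, Triage, Budget, Standup, Demo):
AllHands=1pm: (3pm,4pm,2pm,5pm,6pm) (3pm,4pm,2pm,6pm,5pm) (3pm,5pm,2pm,4pm,6pm) (4pm,2pm,3pm,5pm,6pm) (4pm,2pm,3pm,6pm,5pm) (4pm,3pm,2pm,5pm,6pm) (4pm,3pm,2pm,6pm,5pm) (5pm,2pm,3pm,6pm,4pm) (5pm,3pm,2pm,6pm,4pm) — 9.
AllHands=2pm: (3pm,4pm,1pm,5pm,6pm) (3pm,4pm,1pm,6pm,5pm) (3pm,5pm,1pm,4pm,6pm) (4pm,3pm,1pm,5pm,6pm) (4pm,3pm,1pm,6pm,5pm) (5pm,3pm,1pm,6pm,4pm) — 6.
AllHands=3pm: (2pm,4pm,1pm,5pm,6pm) (2pm,4pm,1pm,6pm,5pm) (2pm,5pm,1pm,4pm,6pm) — 3.
AllHands=4pm: (2pm,5pm,1pm,3pm,6pm) — 1.
Summing: 9 + 6 + 3 + 1 = 19.

19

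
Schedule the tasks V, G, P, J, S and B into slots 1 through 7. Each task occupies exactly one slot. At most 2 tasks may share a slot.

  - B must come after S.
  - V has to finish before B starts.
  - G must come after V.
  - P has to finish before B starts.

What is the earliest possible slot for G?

2

Precedence pushes G to at least 2.
G at 2 is achievable: S=2, P=1, G=2, J=3, V=1, B=3.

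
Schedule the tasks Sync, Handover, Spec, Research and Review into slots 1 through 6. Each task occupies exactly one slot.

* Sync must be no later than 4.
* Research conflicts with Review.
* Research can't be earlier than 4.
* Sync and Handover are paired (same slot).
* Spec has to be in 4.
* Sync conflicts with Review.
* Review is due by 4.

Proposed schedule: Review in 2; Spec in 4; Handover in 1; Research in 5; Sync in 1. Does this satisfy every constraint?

Review is due by 4 — holds.
Sync conflicts with Review — holds.
Research can't be earlier than 4 — holds.
Spec has to be in 4 — holds.
Sync and Handover are paired (same slot) — holds.
Research conflicts with Review — holds.
Sync must be no later than 4 — holds.

Yes, all constraints hold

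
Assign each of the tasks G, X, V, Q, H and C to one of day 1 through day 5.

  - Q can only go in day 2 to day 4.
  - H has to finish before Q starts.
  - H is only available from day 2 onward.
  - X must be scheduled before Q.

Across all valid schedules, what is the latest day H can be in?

day 3

H is available from day 2; downstream work caps H at day 3.
H at day 3 is achievable: Q -> day 4; G -> day 1; H -> day 3; X -> day 1; C -> day 1; V -> day 1.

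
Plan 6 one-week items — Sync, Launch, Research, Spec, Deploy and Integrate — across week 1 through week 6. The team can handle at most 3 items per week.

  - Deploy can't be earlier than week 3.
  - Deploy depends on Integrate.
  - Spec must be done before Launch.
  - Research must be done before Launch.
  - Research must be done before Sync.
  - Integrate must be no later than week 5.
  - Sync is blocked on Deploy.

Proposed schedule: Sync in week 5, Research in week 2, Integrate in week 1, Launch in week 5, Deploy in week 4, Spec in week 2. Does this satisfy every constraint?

Yes, all constraints hold

Sync is blocked on Deploy — holds.
Integrate must be no later than week 5 — holds.
Research must be done before Sync — holds.
Spec must be done before Launch — holds.
Deploy can't be earlier than week 3 — holds.
Deploy depends on Integrate — holds.
The team can handle at most 3 items per week — holds.
Research must be done before Launch — holds.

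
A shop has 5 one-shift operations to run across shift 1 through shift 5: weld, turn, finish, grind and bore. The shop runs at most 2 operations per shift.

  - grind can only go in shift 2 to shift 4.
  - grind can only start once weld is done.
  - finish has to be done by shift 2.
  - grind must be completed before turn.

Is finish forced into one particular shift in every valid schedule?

No

finish can be shift 1 (e.g. grind=shift 2; bore=shift 2; finish=shift 1; turn=shift 3; weld=shift 1) or shift 2 (e.g. finish -> shift 2, grind -> shift 2, turn -> shift 3, bore -> shift 1, weld -> shift 1).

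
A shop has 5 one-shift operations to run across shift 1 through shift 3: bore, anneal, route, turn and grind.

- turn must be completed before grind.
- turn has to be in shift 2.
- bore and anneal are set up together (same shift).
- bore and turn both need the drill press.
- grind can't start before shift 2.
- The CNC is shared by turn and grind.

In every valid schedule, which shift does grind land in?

shift 3

grind's window is shift 2–shift 3.
turn is fixed at shift 2, and grind can't share a shift with turn.
So grind must be shift 3.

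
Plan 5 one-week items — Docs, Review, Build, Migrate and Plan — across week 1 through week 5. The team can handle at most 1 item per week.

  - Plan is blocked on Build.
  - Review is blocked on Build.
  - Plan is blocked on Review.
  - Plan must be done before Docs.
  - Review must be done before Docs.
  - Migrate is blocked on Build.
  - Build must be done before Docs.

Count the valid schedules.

Enumerating: Docs -> week 4, Migrate -> week 5, Review -> week 2, Plan -> week 3, Build -> week 1 | Review in week 2; Build in week 1; Migrate in week 4; Docs in week 5; Plan in week 3 | Build in week 1; Plan in week 4; Review in week 2; Migrate in week 3; Docs in week 5 | Review in week 3; Docs in week 5; Build in week 1; Plan in week 4; Migrate in week 2.

4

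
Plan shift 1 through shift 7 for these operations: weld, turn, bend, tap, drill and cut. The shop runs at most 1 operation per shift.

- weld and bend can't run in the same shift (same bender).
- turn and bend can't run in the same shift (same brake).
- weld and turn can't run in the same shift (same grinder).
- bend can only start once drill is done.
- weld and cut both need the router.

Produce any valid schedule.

cut=shift 6, drill=shift 1, tap=shift 5, turn=shift 4, weld=shift 3, bend=shift 2

Checking: drill(shift 1) before bend(shift 2); weld(shift 3) != turn(shift 4); weld(shift 3) != cut(shift 6); weld(shift 3) != bend(shift 2); turn(shift 4) != bend(shift 2); max 1 per shift (cap 1).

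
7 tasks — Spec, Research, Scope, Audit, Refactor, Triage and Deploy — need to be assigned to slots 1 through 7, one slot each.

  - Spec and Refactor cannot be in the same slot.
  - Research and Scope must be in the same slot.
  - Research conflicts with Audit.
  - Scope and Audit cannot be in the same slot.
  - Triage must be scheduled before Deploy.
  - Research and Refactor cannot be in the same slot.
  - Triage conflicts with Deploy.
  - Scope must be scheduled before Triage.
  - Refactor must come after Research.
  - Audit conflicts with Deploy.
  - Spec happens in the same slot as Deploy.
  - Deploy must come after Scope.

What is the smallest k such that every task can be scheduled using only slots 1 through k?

The precedence chain requires at least 3 distinct slots.
3 works (last occupied slot: 3): for example Refactor=2; Research=1; Audit=2; Spec=3; Deploy=3; Scope=1; Triage=2.

3 slots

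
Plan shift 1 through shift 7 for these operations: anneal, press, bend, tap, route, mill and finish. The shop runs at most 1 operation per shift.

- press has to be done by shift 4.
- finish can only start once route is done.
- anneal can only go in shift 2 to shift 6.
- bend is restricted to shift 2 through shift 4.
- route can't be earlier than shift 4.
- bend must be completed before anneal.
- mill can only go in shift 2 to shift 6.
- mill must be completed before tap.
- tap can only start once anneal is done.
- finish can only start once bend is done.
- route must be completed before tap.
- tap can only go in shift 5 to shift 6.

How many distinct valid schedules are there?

Splitting on anneal: it can be shift 3 (2), shift 4 (2), shift 5 (2). Listing each branch's schedules as (press, bend, tap, route, mill, finish) by shift number:
anneal=shift 3: (1,2,6,4,5,7) (1,2,6,5,4,7) — 2.
anneal=shift 4: (1,2,6,5,3,7) (1,3,6,5,2,7) — 2.
anneal=shift 5: (1,2,6,4,3,7) (1,3,6,4,2,7) — 2.
Summing: 2 + 2 + 2 = 6.

6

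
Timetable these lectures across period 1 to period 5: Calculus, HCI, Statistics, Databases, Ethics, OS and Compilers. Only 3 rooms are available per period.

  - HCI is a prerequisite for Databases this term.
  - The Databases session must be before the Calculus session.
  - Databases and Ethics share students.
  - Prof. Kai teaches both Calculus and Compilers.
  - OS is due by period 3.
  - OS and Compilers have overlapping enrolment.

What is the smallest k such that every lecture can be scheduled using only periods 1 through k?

3

The precedence chain requires at least 3 distinct periods.
With at most 3 per period and 7 lectures, at least 3 periods are needed.
3 works (last occupied period: period 3): for example Ethics=period 1, OS=period 3, Databases=period 2, Compilers=period 2, Statistics=period 1, HCI=period 1, Calculus=period 3.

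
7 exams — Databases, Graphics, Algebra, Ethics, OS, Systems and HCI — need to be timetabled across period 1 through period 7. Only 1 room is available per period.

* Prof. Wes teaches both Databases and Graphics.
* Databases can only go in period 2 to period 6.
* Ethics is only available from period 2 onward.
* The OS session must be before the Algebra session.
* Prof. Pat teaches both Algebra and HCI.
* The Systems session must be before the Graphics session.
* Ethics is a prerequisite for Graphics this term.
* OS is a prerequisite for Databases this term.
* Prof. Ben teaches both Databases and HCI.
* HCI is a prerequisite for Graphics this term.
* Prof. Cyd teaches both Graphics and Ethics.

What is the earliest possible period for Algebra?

period 2

Precedence pushes Algebra to at least period 2.
Algebra at period 2 is achievable: Graphics -> period 7; OS -> period 1; Databases -> period 3; HCI -> period 6; Algebra -> period 2; Systems -> period 5; Ethics -> period 4.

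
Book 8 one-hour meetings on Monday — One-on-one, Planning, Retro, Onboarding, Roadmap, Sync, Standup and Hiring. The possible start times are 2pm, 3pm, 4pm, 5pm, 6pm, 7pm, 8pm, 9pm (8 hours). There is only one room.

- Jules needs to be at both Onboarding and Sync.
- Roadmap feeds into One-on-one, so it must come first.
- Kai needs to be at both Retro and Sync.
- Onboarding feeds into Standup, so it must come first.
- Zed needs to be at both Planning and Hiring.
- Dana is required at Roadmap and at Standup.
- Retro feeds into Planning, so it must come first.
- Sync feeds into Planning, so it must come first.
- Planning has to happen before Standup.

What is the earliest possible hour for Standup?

6pm

Precedence pushes Standup to at least 4pm.
Standup at 6pm is achievable: Standup in 6pm, Roadmap in 7pm, One-on-one in 8pm, Hiring in 9pm, Retro in 2pm, Planning in 4pm, Sync in 3pm, Onboarding in 5pm.
Nothing earlier works — the conflict and capacity constraints rule out every hour before 6pm.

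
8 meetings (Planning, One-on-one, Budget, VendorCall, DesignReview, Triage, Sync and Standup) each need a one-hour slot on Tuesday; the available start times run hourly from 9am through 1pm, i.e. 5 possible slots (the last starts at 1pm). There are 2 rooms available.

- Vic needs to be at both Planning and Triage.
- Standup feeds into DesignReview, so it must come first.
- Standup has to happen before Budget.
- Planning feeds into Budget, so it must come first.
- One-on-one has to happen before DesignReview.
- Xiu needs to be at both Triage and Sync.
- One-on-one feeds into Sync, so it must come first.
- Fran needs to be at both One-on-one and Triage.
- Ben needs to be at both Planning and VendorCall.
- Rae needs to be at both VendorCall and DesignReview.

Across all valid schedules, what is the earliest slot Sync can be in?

Precedence pushes Sync to at least 10am.
Sync at 10am is achievable: Budget -> 11am, Triage -> 12pm, DesignReview -> 11am, Sync -> 10am, Standup -> 9am, Planning -> 10am, One-on-one -> 9am, VendorCall -> 12pm.

10am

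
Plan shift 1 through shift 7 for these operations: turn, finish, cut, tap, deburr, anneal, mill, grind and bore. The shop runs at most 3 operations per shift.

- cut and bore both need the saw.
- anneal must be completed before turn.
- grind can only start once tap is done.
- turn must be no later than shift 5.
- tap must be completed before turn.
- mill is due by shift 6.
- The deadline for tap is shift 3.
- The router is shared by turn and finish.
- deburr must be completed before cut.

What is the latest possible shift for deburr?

Downstream work caps deburr at shift 6.
deburr at shift 6 is achievable: turn in shift 2; bore in shift 2; tap in shift 1; cut in shift 7; anneal in shift 1; mill in shift 1; grind in shift 2; deburr in shift 6; finish in shift 3.

shift 6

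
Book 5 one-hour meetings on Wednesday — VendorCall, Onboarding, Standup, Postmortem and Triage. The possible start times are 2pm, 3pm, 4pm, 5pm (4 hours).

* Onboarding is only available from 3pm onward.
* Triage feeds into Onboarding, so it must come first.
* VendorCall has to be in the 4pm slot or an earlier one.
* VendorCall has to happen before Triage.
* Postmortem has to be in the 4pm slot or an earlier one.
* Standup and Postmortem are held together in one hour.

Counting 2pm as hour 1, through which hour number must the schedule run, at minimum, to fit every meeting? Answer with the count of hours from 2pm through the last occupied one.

3 hours

The precedence chain requires at least 3 distinct hours.
3 works (last occupied hour: 4pm): for example Postmortem=2pm, Triage=3pm, VendorCall=2pm, Standup=2pm, Onboarding=4pm.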